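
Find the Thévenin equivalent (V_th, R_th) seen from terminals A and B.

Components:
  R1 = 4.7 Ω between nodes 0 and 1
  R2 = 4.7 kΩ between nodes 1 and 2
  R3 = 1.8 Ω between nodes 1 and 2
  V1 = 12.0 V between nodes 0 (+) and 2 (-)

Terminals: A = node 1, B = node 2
Step 1 — V_th is the open-circuit voltage V_A - V_B (nothing connected across the terminals).
Nodal analysis, taking node 2 as the 0 V reference.
Source V1 fixes V_0 = 12 V.
KCL at each unknown node (sum of currents leaving = 0; resistances in Ω):
  Node 1: (V_1 - 12)/4.7 + (V_1 - 0)/4700 + (V_1 - 0)/1.8 = 0
Collecting terms: 0.7685 × V_1 = 2.553  =>  V_1 = 3.322 V
V_th = V_1 - V_2 = 3.322 - 0 = 3.322 V
Step 2 — R_th: zero the source — replace V1 by a short circuit (node 2 merges into node 0) — and find the resistance seen between A (node 1) and B (node 0).
Reduce the network between node 1 (A) and node 0 (B) by series/parallel combination:
  Rp1 = R1 ‖ R2 ‖ R3 (parallel, all between nodes 0 and 1) = 1/(1/4.7 + 1/4700 + 1/1.8) = 1.301 Ω
R_th = 1.301 Ω

Final answer: V_th = 3.322 V, R_th = 1.301 Ω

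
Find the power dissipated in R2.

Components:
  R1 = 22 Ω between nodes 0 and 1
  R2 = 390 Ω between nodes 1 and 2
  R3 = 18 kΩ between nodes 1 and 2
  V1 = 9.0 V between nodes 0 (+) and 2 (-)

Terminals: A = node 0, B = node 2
Nodal analysis, taking node 2 as the 0 V reference.
Source V1 fixes V_0 = 9 V.
KCL at each unknown node (sum of currents leaving = 0; resistances in Ω):
  Node 1: (V_1 - 9)/22 + (V_1 - 0)/390 + (V_1 - 0)/18000 = 0
Collecting terms: 0.04807 × V_1 = 0.4091  =>  V_1 = 8.51 V
I_R2 = (V_1 - V_2)/R2 = (8.51 - 0)/390 = 0.02182 A
P_R2 = I_R2² × R2 = (0.02182)² × 390 = 0.1857 W

Final answer: 0.1857 W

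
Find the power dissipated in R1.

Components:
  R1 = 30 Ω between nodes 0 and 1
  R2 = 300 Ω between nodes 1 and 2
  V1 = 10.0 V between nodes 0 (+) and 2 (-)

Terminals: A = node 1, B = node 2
Nodal analysis, taking node 2 as the 0 V reference.
Source V1 fixes V_0 = 10 V.
KCL at each unknown node (sum of currents leaving = 0; resistances in Ω):
  Node 1: (V_1 - 10)/30 + (V_1 - 0)/300 = 0
Collecting terms: 0.03667 × V_1 = 0.3333  =>  V_1 = 9.091 V
I_R1 = (V_0 - V_1)/R1 = (10 - 9.091)/30 = 0.0303 A
P_R1 = I_R1² × R1 = (0.0303)² × 30 = 0.02755 W

Final answer: 0.02755 W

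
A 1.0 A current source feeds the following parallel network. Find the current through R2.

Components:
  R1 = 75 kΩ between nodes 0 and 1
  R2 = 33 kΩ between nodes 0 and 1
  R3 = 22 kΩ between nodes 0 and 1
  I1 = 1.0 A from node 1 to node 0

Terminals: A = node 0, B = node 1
All resistors sit directly between nodes 0 and 1, so they are in parallel and share one voltage V; the full source current 1 A splits among them.
1/R_par = 1/75000 + 1/33000 + 1/22000 = 0.00008909 S  =>  R_par = 11220 Ω
V = I × R_par = 1 × 11220 = 11220 V
I_R2 = V/R2 = 11220/33000 = 0.3401 A

Final answer: 0.3401 A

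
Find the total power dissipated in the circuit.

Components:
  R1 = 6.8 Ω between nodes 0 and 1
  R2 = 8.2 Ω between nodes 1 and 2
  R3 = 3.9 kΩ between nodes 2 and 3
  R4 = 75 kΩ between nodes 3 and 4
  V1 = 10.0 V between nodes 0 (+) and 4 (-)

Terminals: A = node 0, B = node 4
Nodal analysis, taking node 4 as the 0 V reference.
Source V1 fixes V_0 = 10 V.
KCL at each unknown node (sum of currents leaving = 0; resistances in Ω):
  Node 1: (V_1 - 10)/6.8 + (V_1 - V_2)/8.2 = 0
  Node 2: (V_2 - V_1)/8.2 + (V_2 - V_3)/3900 = 0
  Node 3: (V_3 - V_2)/3900 + (V_3 - 0)/75000 = 0
Collecting terms (coefficients in siemens):
  0.269·V_1 - 0.122·V_2 = 1.471
  0.1222·V_2 - 0.122·V_1 - 0.0002564·V_3 = 0
  0.0002697·V_3 - 0.0002564·V_2 = 0
Solving these 3 simultaneous equations (Gaussian elimination) gives:
  V_1 = 9.999 V, V_2 = 9.998 V, V_3 = 9.504 V
Power in each resistor, P = (ΔV)²/R:
  P_R1 = (10 - 9.999)²/6.8 = 0.0000001092 W
  P_R2 = (9.999 - 9.998)²/8.2 = 0.0000001317 W
  P_R3 = (9.998 - 9.504)²/3900 = 0.00006262 W
  P_R4 = (9.504 - 0)²/75000 = 0.001204 W
P_total = P_R1 + P_R2 + P_R3 + P_R4 = 0.001267 W

Final answer: 0.001267 W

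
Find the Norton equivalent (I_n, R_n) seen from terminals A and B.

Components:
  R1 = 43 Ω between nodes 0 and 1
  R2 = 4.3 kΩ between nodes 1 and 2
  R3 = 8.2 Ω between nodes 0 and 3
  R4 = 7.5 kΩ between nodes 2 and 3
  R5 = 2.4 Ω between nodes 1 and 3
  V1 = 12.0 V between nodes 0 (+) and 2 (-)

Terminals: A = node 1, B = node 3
Find the Thévenin equivalent first; then I_n = V_th/R_th and R_n = R_th.
Step 1 — V_th is the open-circuit voltage V_A - V_B (nothing connected across the terminals).
Nodal analysis, taking node 2 as the 0 V reference.
Source V1 fixes V_0 = 12 V.
KCL at each unknown node (sum of currents leaving = 0; resistances in Ω):
  Node 1: (V_1 - 12)/43 + (V_1 - 0)/4300 + (V_1 - V_3)/2.4 = 0
  Node 3: (V_3 - 12)/8.2 + (V_3 - 0)/7500 + (V_3 - V_1)/2.4 = 0
Collecting terms (coefficients in siemens):
  0.4402·V_1 - 0.4167·V_3 = 0.2791
  0.5388·V_3 - 0.4167·V_1 = 1.463
Determinant D = (0.4402)(0.5388) - (-0.4167)(-0.4167) = 0.06352
V_1 = [(0.2791)(0.5388) - (-0.4167)(1.463)]/D = 11.97 V
V_3 = [(0.4402)(1.463) - (0.2791)(-0.4167)]/D = 11.97 V
V_th = V_1 - V_3 = 11.97 - 11.97 = -0.004772 V
Step 2 — R_th: zero the source — replace V1 by a short circuit (node 2 merges into node 0) — and find the resistance seen between A (node 1) and B (node 3).
Reduce the network between node 1 (A) and node 3 (B) by series/parallel combination:
  Rp1 = R1 ‖ R2 (parallel, both between nodes 0 and 1) = 1/(1/43 + 1/4300) = 42.57 Ω
  Rp2 = R3 ‖ R4 (parallel, both between nodes 0 and 3) = 1/(1/8.2 + 1/7500) = 8.191 Ω
  Rs1 = Rp1 + Rp2 (series, joined only at node 0) = 42.57 + 8.191 = 50.77 Ω
  Rp3 = R5 ‖ Rs1 (parallel, both between nodes 1 and 3) = 1/(1/2.4 + 1/50.77) = 2.292 Ω
R_th = 2.292 Ω
I_n = V_th/R_th = -0.004772/2.292 = -0.002082 A, and R_n = R_th = 2.292 Ω

Final answer: I_n = -0.002082 A, R_n = 2.292 Ω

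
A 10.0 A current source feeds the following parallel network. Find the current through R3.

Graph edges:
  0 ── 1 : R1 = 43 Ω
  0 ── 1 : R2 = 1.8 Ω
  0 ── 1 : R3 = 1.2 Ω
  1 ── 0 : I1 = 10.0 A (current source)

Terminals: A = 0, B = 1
All resistors sit directly between nodes 0 and 1, so they are in parallel and share one voltage V; the full source current 10 A splits among them.
1/R_par = 1/43 + 1/1.8 + 1/1.2 = 1.412 S  =>  R_par = 0.7081 Ω
V = I × R_par = 10 × 0.7081 = 7.081 V
I_R3 = V/R3 = 7.081/1.2 = 5.901 A

Final answer: 5.901 A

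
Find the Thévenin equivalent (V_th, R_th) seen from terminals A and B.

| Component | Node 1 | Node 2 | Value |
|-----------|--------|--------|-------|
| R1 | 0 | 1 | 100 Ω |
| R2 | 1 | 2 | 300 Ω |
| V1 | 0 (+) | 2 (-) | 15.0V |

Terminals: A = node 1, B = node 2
Step 1 — V_th is the open-circuit voltage V_A - V_B (nothing connected across the terminals).
Nodal analysis, taking node 2 as the 0 V reference.
Source V1 fixes V_0 = 15 V.
KCL at each unknown node (sum of currents leaving = 0; resistances in Ω):
  Node 1: (V_1 - 15)/100 + (V_1 - 0)/300 = 0
Collecting terms: 0.01333 × V_1 = 0.15  =>  V_1 = 11.25 V
V_th = V_1 - V_2 = 11.25 - 0 = 11.25 V
Step 2 — R_th: zero the source — replace V1 by a short circuit (node 2 merges into node 0) — and find the resistance seen between A (node 1) and B (node 0).
Reduce the network between node 1 (A) and node 0 (B) by series/parallel combination:
  Rp1 = R1 ‖ R2 (parallel, both between nodes 0 and 1) = 1/(1/100 + 1/300) = 75 Ω
R_th = 75 Ω

Final answer: V_th = 11.25 V, R_th = 75 Ω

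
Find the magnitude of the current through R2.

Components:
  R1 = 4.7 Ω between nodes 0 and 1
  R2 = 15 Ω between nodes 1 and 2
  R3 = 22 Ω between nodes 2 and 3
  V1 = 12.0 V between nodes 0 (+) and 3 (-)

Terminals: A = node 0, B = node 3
Nodal analysis, taking node 3 as the 0 V reference.
Source V1 fixes V_0 = 12 V.
KCL at each unknown node (sum of currents leaving = 0; resistances in Ω):
  Node 1: (V_1 - 12)/4.7 + (V_1 - V_2)/15 = 0
  Node 2: (V_2 - V_1)/15 + (V_2 - 0)/22 = 0
Collecting terms (coefficients in siemens):
  0.2794·V_1 - 0.06667·V_2 = 2.553
  0.1121·V_2 - 0.06667·V_1 = 0
Determinant D = (0.2794)(0.1121) - (-0.06667)(-0.06667) = 0.02689
V_1 = [(2.553)(0.1121) - (-0.06667)(0)]/D = 10.65 V
V_2 = [(0.2794)(0) - (2.553)(-0.06667)]/D = 6.331 V
I_R2 = (V_1 - V_2)/R2 = (10.65 - 6.331)/15 = 0.2878 A
|I_R2| = 0.2878 A

Final answer: |I_R2| = 0.2878 A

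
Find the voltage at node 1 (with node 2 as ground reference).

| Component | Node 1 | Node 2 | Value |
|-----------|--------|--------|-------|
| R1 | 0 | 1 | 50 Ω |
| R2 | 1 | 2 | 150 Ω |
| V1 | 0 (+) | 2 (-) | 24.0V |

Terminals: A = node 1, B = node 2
Nodal analysis, taking node 2 as the 0 V reference.
Source V1 fixes V_0 = 24 V.
KCL at each unknown node (sum of currents leaving = 0; resistances in Ω):
  Node 1: (V_1 - 24)/50 + (V_1 - 0)/150 = 0
Collecting terms: 0.02667 × V_1 = 0.48  =>  V_1 = 18 V
The requested potential is V_1 = 18 V.

Final answer: V_1 = 18 V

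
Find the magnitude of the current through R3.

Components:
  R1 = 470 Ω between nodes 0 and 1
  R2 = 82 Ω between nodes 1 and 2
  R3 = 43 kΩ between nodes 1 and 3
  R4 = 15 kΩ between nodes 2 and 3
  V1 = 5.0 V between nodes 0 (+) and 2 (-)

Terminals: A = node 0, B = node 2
Nodal analysis, taking node 2 as the 0 V reference.
Source V1 fixes V_0 = 5 V.
KCL at each unknown node (sum of currents leaving = 0; resistances in Ω):
  Node 1: (V_1 - 5)/470 + (V_1 - 0)/82 + (V_1 - V_3)/43000 = 0
  Node 3: (V_3 - V_1)/43000 + (V_3 - 0)/15000 = 0
Collecting terms (coefficients in siemens):
  0.01435·V_1 - 0.00002326·V_3 = 0.01064
  0.00008992·V_3 - 0.00002326·V_1 = 0
Determinant D = (0.01435)(0.00008992) - (-0.00002326)(-0.00002326) = 0.000001289
V_1 = [(0.01064)(0.00008992) - (-0.00002326)(0)]/D = 0.7419 V
V_3 = [(0.01435)(0) - (0.01064)(-0.00002326)]/D = 0.1919 V
I_R3 = (V_1 - V_3)/R3 = (0.7419 - 0.1919)/43000 = 0.00001279 A
|I_R3| = 0.00001279 A

Final answer: |I_R3| = 1.279e-05 A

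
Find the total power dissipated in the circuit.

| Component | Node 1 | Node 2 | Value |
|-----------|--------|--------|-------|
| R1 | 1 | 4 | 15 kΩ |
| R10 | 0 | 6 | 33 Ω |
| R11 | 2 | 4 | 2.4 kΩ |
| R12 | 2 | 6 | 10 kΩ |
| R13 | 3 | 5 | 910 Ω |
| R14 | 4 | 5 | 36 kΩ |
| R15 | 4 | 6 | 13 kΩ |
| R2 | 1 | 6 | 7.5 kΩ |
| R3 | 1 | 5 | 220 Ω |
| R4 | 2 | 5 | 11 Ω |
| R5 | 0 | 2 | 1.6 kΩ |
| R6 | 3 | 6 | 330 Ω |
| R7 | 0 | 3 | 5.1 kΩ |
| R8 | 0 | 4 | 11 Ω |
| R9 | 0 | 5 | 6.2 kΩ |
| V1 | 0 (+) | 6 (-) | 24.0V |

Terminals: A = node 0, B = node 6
Nodal analysis, taking node 6 as the 0 V reference.
Source V1 fixes V_0 = 24 V.
KCL at each unknown node (sum of currents leaving = 0; resistances in Ω):
  Node 1: (V_1 - V_4)/15000 + (V_1 - 0)/7500 + (V_1 - V_5)/220 = 0
  Node 2: (V_2 - V_5)/11 + (V_2 - 24)/1600 + (V_2 - V_4)/2400 + (V_2 - 0)/10000 = 0
  Node 3: (V_3 - 0)/330 + (V_3 - 24)/5100 + (V_3 - V_5)/910 = 0
  Node 4: (V_4 - V_1)/15000 + (V_4 - 24)/11 + (V_4 - V_2)/2400 + (V_4 - V_5)/36000 + (V_4 - 0)/13000 = 0
  Node 5: (V_5 - V_1)/220 + (V_5 - V_2)/11 + (V_5 - 24)/6200 + (V_5 - V_3)/910 + (V_5 - V_4)/36000 = 0
Collecting terms (coefficients in siemens):
  0.004745·V_1 - 0.00006667·V_4 - 0.004545·V_5 = 0
  0.09205·V_2 - 0.0004167·V_4 - 0.09091·V_5 = 0.015
  0.004325·V_3 - 0.001099·V_5 = 0.004706
  0.0915·V_4 - 0.00006667·V_1 - 0.0004167·V_2 - 0.00002778·V_5 = 2.182
  0.09674·V_5 - 0.004545·V_1 - 0.09091·V_2 - 0.001099·V_3 - 0.00002778·V_4 = 0.003871
Solving these 5 simultaneous equations (Gaussian elimination) gives:
  V_1 = 13.47 V, V_2 = 13.81 V, V_3 = 4.571 V, V_4 = 23.92 V
  V_5 = 13.71 V
Power in each resistor, P = (ΔV)²/R:
  P_R1 = (13.47 - 23.92)²/15000 = 0.007285 W
  P_R2 = (13.47 - 0)²/7500 = 0.02419 W
  P_R3 = (13.47 - 13.71)²/220 = 0.0002657 W
  P_R4 = (13.81 - 13.71)²/11 = 0.0009308 W
  P_R5 = (24 - 13.81)²/1600 = 0.06487 W
  P_R6 = (4.571 - 0)²/330 = 0.06333 W
  P_R7 = (24 - 4.571)²/5100 = 0.07401 W
  P_R8 = (24 - 23.92)²/11 = 0.0005442 W
  P_R9 = (24 - 13.71)²/6200 = 0.01708 W
  P_R10 = (24 - 0)²/33 = 17.45 W
  P_R11 = (13.81 - 23.92)²/2400 = 0.04259 W
  P_R12 = (13.81 - 0)²/10000 = 0.01908 W
  P_R13 = (4.571 - 13.71)²/910 = 0.09179 W
  P_R14 = (23.92 - 13.71)²/36000 = 0.002897 W
  P_R15 = (23.92 - 0)²/13000 = 0.04402 W
P_total = P_R1 + P_R2 + P_R3 + P_R4 + P_R5 + P_R6 + P_R7 + P_R8 + P_R9 + P_R10 + P_R11 + P_R12 + P_R13 + P_R14 + P_R15 = 17.91 W

Final answer: 17.91 W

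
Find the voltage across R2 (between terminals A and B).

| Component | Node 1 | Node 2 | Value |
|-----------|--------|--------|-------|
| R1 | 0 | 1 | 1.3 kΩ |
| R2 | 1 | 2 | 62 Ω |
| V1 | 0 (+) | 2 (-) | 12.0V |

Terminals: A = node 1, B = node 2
R1 and R2 are in series across V1 (node 0 → node 1 → node 2), and the output A–B is taken across R2, so this is a voltage divider.
Series current: I = V1/(R1 + R2) = 12/(1300 + 62) = 12/1362 = 0.008811 A
V_R2 = I × R2 = V1 × R2/(R1 + R2) = 12 × 62/1362 = 0.5463 V

Final answer: 0.5463 V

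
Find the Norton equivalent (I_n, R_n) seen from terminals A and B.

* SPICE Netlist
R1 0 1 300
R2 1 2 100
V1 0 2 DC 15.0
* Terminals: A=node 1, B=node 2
Find the Thévenin equivalent first; then I_n = V_th/R_th and R_n = R_th.
Step 1 — V_th is the open-circuit voltage V_A - V_B (nothing connected across the terminals).
Nodal analysis, taking node 2 as the 0 V reference.
Source V1 fixes V_0 = 15 V.
KCL at each unknown node (sum of currents leaving = 0; resistances in Ω):
  Node 1: (V_1 - 15)/300 + (V_1 - 0)/100 = 0
Collecting terms: 0.01333 × V_1 = 0.05  =>  V_1 = 3.75 V
V_th = V_1 - V_2 = 3.75 - 0 = 3.75 V
Step 2 — R_th: zero the source — replace V1 by a short circuit (node 2 merges into node 0) — and find the resistance seen between A (node 1) and B (node 0).
Reduce the network between node 1 (A) and node 0 (B) by series/parallel combination:
  Rp1 = R1 ‖ R2 (parallel, both between nodes 0 and 1) = 1/(1/300 + 1/100) = 75 Ω
R_th = 75 Ω
I_n = V_th/R_th = 3.75/75 = 0.05 A, and R_n = R_th = 75 Ω

Final answer: I_n = 0.05 A, R_n = 75 Ω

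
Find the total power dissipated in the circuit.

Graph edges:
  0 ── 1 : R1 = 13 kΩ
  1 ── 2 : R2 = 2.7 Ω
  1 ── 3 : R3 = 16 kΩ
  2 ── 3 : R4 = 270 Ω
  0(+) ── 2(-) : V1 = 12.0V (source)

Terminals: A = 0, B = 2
Nodal analysis, taking node 2 as the 0 V reference.
Source V1 fixes V_0 = 12 V.
KCL at each unknown node (sum of currents leaving = 0; resistances in Ω):
  Node 1: (V_1 - 12)/13000 + (V_1 - 0)/2.7 + (V_1 - V_3)/16000 = 0
  Node 3: (V_3 - V_1)/16000 + (V_3 - 0)/270 = 0
Collecting terms (coefficients in siemens):
  0.3705·V_1 - 0.0000625·V_3 = 0.0009231
  0.003766·V_3 - 0.0000625·V_1 = 0
Determinant D = (0.3705)(0.003766) - (-0.0000625)(-0.0000625) = 0.001395
V_1 = [(0.0009231)(0.003766) - (-0.0000625)(0)]/D = 0.002491 V
V_3 = [(0.3705)(0) - (0.0009231)(-0.0000625)]/D = 0.00004134 V
Power in each resistor, P = (ΔV)²/R:
  P_R1 = (12 - 0.002491)²/13000 = 0.01107 W
  P_R2 = (0.002491 - 0)²/2.7 = 0.000002299 W
  P_R3 = (0.002491 - 0.00004134)²/16000 = 0.0000000003752 W
  P_R4 = (0 - 0.00004134)²/270 = 0.000000000006331 W
P_total = P_R1 + P_R2 + P_R3 + P_R4 = 0.01107 W

Final answer: 0.01107 W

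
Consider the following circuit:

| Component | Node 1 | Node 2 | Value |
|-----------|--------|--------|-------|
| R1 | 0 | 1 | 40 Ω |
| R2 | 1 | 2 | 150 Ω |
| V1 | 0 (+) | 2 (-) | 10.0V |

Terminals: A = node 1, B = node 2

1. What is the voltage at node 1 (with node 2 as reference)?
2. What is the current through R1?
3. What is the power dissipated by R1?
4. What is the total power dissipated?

Nodal analysis, taking node 2 as the 0 V reference.
Source V1 fixes V_0 = 10 V.
KCL at each unknown node (sum of currents leaving = 0; resistances in Ω):
  Node 1: (V_1 - 10)/40 + (V_1 - 0)/150 = 0
Collecting terms: 0.03167 × V_1 = 0.25  =>  V_1 = 7.895 V
Part 1:
  Read off the nodal solution: V_1 = 7.895 V
Part 2:
  I_R1 = (V_0 - V_1)/R1 = (10 - 7.895)/40 = 0.05263 A
  Magnitude: I_R1 = 0.05263 A
Part 3:
  I_R1 = (V_0 - V_1)/R1 = (10 - 7.895)/40 = 0.05263 A
  P_R1 = I_R1² × R1 = (0.05263)² × 40 = 0.1108 W
Part 4:
  Power in each resistor, P = (ΔV)²/R:
    P_R1 = (10 - 7.895)²/40 = 0.1108 W
    P_R2 = (7.895 - 0)²/150 = 0.4155 W
  P_total = P_R1 + P_R2 = 0.5263 W

Final answers:
1. V_1 = 7.895 V
2. I_R1 = 0.05263 A
3. P_R1 = 0.1108 W
4. P_total = 0.5263 W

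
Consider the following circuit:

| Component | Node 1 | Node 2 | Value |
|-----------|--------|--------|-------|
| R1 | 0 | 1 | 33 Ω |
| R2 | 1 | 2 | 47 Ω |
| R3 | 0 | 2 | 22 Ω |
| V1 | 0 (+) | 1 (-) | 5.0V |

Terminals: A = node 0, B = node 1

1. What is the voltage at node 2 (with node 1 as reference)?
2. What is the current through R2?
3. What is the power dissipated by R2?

Nodal analysis, taking node 1 as the 0 V reference.
Source V1 fixes V_0 = 5 V.
KCL at each unknown node (sum of currents leaving = 0; resistances in Ω):
  Node 2: (V_2 - 0)/47 + (V_2 - 5)/22 = 0
Collecting terms: 0.06673 × V_2 = 0.2273  =>  V_2 = 3.406 V
Part 1:
  Read off the nodal solution: V_2 = 3.406 V
Part 2:
  I_R2 = (V_1 - V_2)/R2 = (0 - 3.406)/47 = -0.07246 A
  Magnitude: I_R2 = 0.07246 A
Part 3:
  I_R2 = (V_1 - V_2)/R2 = (0 - 3.406)/47 = -0.07246 A
  P_R2 = I_R2² × R2 = (-0.07246)² × 47 = 0.2468 W

Final answers:
1. V_2 = 3.406 V
2. I_R2 = 0.07246 A
3. P_R2 = 0.2468 W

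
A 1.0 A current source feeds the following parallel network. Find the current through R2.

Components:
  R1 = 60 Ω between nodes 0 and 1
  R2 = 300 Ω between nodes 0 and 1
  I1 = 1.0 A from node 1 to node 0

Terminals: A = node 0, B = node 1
All resistors sit directly between nodes 0 and 1, so they are in parallel and share one voltage V; the full source current 1 A splits among them.
1/R_par = 1/60 + 1/300 = 0.02 S  =>  R_par = 50 Ω
V = I × R_par = 1 × 50 = 50 V
I_R2 = V/R2 = 50/300 = 0.1667 A

Final answer: 0.1667 A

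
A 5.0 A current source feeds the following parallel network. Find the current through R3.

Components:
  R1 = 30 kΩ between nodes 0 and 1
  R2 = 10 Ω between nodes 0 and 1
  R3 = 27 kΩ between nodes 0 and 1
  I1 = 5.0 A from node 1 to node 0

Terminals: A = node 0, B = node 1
All resistors sit directly between nodes 0 and 1, so they are in parallel and share one voltage V; the full source current 5 A splits among them.
1/R_par = 1/30000 + 1/10 + 1/27000 = 0.1001 S  =>  R_par = 9.993 Ω
V = I × R_par = 5 × 9.993 = 49.96 V
I_R3 = V/R3 = 49.96/27000 = 0.001851 A

Final answer: 0.001851 A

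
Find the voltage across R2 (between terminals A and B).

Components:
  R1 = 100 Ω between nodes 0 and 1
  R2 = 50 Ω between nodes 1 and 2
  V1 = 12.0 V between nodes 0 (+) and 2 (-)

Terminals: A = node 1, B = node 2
R1 and R2 are in series across V1 (node 0 → node 1 → node 2), and the output A–B is taken across R2, so this is a voltage divider.
Series current: I = V1/(R1 + R2) = 12/(100 + 50) = 12/150 = 0.08 A
V_R2 = I × R2 = V1 × R2/(R1 + R2) = 12 × 50/150 = 4 V

Final answer: 4 V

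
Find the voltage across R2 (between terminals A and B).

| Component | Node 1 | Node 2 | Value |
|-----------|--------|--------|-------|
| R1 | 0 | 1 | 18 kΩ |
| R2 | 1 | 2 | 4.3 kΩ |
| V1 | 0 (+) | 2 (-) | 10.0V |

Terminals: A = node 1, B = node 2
R1 and R2 are in series across V1 (node 0 → node 1 → node 2), and the output A–B is taken across R2, so this is a voltage divider.
Series current: I = V1/(R1 + R2) = 10/(18000 + 4300) = 10/22300 = 0.0004484 A
V_R2 = I × R2 = V1 × R2/(R1 + R2) = 10 × 4300/22300 = 1.928 V

Final answer: 1.928 V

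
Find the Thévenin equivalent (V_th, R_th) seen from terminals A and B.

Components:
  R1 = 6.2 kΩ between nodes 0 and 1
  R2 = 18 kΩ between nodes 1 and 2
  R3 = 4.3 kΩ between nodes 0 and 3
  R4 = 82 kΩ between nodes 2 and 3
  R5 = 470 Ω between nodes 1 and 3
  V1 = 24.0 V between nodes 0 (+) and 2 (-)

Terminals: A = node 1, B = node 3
Step 1 — V_th is the open-circuit voltage V_A - V_B (nothing connected across the terminals).
Nodal analysis, taking node 2 as the 0 V reference.
Source V1 fixes V_0 = 24 V.
KCL at each unknown node (sum of currents leaving = 0; resistances in Ω):
  Node 1: (V_1 - 24)/6200 + (V_1 - 0)/18000 + (V_1 - V_3)/470 = 0
  Node 3: (V_3 - 24)/4300 + (V_3 - 0)/82000 + (V_3 - V_1)/470 = 0
Collecting terms (coefficients in siemens):
  0.002345·V_1 - 0.002128·V_3 = 0.003871
  0.002372·V_3 - 0.002128·V_1 = 0.005581
Determinant D = (0.002345)(0.002372) - (-0.002128)(-0.002128) = 0.000001035
V_1 = [(0.003871)(0.002372) - (-0.002128)(0.005581)]/D = 20.34 V
V_3 = [(0.002345)(0.005581) - (0.003871)(-0.002128)]/D = 20.6 V
V_th = V_1 - V_3 = 20.34 - 20.6 = -0.2539 V
Step 2 — R_th: zero the source — replace V1 by a short circuit (node 2 merges into node 0) — and find the resistance seen between A (node 1) and B (node 3).
Reduce the network between node 1 (A) and node 3 (B) by series/parallel combination:
  Rp1 = R1 ‖ R2 (parallel, both between nodes 0 and 1) = 1/(1/6200 + 1/18000) = 4612 Ω
  Rp2 = R3 ‖ R4 (parallel, both between nodes 0 and 3) = 1/(1/4300 + 1/82000) = 4086 Ω
  Rs1 = Rp1 + Rp2 (series, joined only at node 0) = 4612 + 4086 = 8697 Ω
  Rp3 = R5 ‖ Rs1 (parallel, both between nodes 1 and 3) = 1/(1/470 + 1/8697) = 445.9 Ω
R_th = 445.9 Ω

Final answer: V_th = -0.2539 V, R_th = 445.9 Ω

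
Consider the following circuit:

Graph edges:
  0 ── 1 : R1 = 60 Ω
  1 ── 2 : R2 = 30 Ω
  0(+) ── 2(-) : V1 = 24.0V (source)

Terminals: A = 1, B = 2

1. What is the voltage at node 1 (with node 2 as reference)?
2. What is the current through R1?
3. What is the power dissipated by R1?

Nodal analysis, taking node 2 as the 0 V reference.
Source V1 fixes V_0 = 24 V.
KCL at each unknown node (sum of currents leaving = 0; resistances in Ω):
  Node 1: (V_1 - 24)/60 + (V_1 - 0)/30 = 0
Collecting terms: 0.05 × V_1 = 0.4  =>  V_1 = 8 V
Part 1:
  Read off the nodal solution: V_1 = 8 V
Part 2:
  I_R1 = (V_0 - V_1)/R1 = (24 - 8)/60 = 0.2667 A
  Magnitude: I_R1 = 0.2667 A
Part 3:
  I_R1 = (V_0 - V_1)/R1 = (24 - 8)/60 = 0.2667 A
  P_R1 = I_R1² × R1 = (0.2667)² × 60 = 4.267 W

Final answers:
1. V_1 = 8 V
2. I_R1 = 0.2667 A
3. P_R1 = 4.267 W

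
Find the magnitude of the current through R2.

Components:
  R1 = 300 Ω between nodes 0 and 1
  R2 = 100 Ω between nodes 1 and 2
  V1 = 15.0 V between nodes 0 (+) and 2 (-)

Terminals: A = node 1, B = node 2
Nodal analysis, taking node 2 as the 0 V reference.
Source V1 fixes V_0 = 15 V.
KCL at each unknown node (sum of currents leaving = 0; resistances in Ω):
  Node 1: (V_1 - 15)/300 + (V_1 - 0)/100 = 0
Collecting terms: 0.01333 × V_1 = 0.05  =>  V_1 = 3.75 V
I_R2 = (V_1 - V_2)/R2 = (3.75 - 0)/100 = 0.0375 A
|I_R2| = 0.0375 A

Final answer: |I_R2| = 0.0375 A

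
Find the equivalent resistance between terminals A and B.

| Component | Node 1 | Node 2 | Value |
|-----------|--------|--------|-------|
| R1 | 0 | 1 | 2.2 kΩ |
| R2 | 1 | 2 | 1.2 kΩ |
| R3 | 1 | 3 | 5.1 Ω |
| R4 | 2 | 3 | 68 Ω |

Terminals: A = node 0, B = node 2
Reduce the network between node 0 (A) and node 2 (B) by series/parallel combination:
  Rs1 = R3 + R4 (series, joined only at node 3) = 5.1 + 68 = 73.1 Ω
  Rp1 = R2 ‖ Rs1 (parallel, both between nodes 1 and 2) = 1/(1/1200 + 1/73.1) = 68.9 Ω
  Rs2 = R1 + Rp1 (series, joined only at node 1) = 2200 + 68.9 = 2269 Ω
R_eq = 2.269 kΩ

Final answer: 2.269 kΩ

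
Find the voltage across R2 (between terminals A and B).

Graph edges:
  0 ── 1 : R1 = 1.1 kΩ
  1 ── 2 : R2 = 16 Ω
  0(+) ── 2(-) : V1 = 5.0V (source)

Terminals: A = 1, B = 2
R1 and R2 are in series across V1 (node 0 → node 1 → node 2), and the output A–B is taken across R2, so this is a voltage divider.
Series current: I = V1/(R1 + R2) = 5/(1100 + 16) = 5/1116 = 0.00448 A
V_R2 = I × R2 = V1 × R2/(R1 + R2) = 5 × 16/1116 = 0.07168 V

Final answer: 0.07168 V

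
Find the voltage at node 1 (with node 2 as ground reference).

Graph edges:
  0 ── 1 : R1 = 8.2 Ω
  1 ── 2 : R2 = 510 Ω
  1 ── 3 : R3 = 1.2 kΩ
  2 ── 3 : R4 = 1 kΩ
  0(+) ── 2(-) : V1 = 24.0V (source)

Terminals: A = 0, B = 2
Nodal analysis, taking node 2 as the 0 V reference.
Source V1 fixes V_0 = 24 V.
KCL at each unknown node (sum of currents leaving = 0; resistances in Ω):
  Node 1: (V_1 - 24)/8.2 + (V_1 - 0)/510 + (V_1 - V_3)/1200 = 0
  Node 3: (V_3 - V_1)/1200 + (V_3 - 0)/1000 = 0
Collecting terms (coefficients in siemens):
  0.1247·V_1 - 0.0008333·V_3 = 2.927
  0.001833·V_3 - 0.0008333·V_1 = 0
Determinant D = (0.1247)(0.001833) - (-0.0008333)(-0.0008333) = 0.000228
V_1 = [(2.927)(0.001833) - (-0.0008333)(0)]/D = 23.53 V
V_3 = [(0.1247)(0) - (2.927)(-0.0008333)]/D = 10.7 V
The requested potential is V_1 = 23.53 V.

Final answer: V_1 = 23.53 V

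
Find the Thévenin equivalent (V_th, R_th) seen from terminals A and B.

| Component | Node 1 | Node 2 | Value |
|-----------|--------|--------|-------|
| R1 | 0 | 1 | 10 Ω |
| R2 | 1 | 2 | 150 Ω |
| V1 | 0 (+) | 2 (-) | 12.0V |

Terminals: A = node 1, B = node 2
Step 1 — V_th is the open-circuit voltage V_A - V_B (nothing connected across the terminals).
Nodal analysis, taking node 2 as the 0 V reference.
Source V1 fixes V_0 = 12 V.
KCL at each unknown node (sum of currents leaving = 0; resistances in Ω):
  Node 1: (V_1 - 12)/10 + (V_1 - 0)/150 = 0
Collecting terms: 0.1067 × V_1 = 1.2  =>  V_1 = 11.25 V
V_th = V_1 - V_2 = 11.25 - 0 = 11.25 V
Step 2 — R_th: zero the source — replace V1 by a short circuit (node 2 merges into node 0) — and find the resistance seen between A (node 1) and B (node 0).
Reduce the network between node 1 (A) and node 0 (B) by series/parallel combination:
  Rp1 = R1 ‖ R2 (parallel, both between nodes 0 and 1) = 1/(1/10 + 1/150) = 9.375 Ω
R_th = 9.375 Ω

Final answer: V_th = 11.25 V, R_th = 9.375 Ω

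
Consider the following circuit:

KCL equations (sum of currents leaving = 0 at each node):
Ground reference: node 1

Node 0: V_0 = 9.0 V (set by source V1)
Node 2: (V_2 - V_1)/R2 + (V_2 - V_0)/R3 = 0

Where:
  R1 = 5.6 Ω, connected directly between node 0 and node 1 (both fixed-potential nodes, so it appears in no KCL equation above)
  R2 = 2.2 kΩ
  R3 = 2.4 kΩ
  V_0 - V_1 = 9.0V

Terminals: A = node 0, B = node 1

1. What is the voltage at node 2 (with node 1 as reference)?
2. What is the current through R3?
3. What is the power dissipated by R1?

Nodal analysis, taking node 1 as the 0 V reference.
Source V1 fixes V_0 = 9 V.
KCL at each unknown node (sum of currents leaving = 0; resistances in Ω):
  Node 2: (V_2 - 0)/2200 + (V_2 - 9)/2400 = 0
Collecting terms: 0.0008712 × V_2 = 0.00375  =>  V_2 = 4.304 V
Part 1:
  Read off the nodal solution: V_2 = 4.304 V
Part 2:
  I_R3 = (V_0 - V_2)/R3 = (9 - 4.304)/2400 = 0.001957 A
  Magnitude: I_R3 = 0.001957 A
Part 3:
  I_R1 = (V_0 - V_1)/R1 = (9 - 0)/5.6 = 1.607 A
  P_R1 = I_R1² × R1 = (1.607)² × 5.6 = 14.46 W

Final answers:
1. V_2 = 4.304 V
2. I_R3 = 0.001957 A
3. P_R1 = 14.46 W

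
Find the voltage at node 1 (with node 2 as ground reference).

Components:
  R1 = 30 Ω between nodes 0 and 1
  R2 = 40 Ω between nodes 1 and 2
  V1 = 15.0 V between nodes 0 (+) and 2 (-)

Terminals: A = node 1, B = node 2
Nodal analysis, taking node 2 as the 0 V reference.
Source V1 fixes V_0 = 15 V.
KCL at each unknown node (sum of currents leaving = 0; resistances in Ω):
  Node 1: (V_1 - 15)/30 + (V_1 - 0)/40 = 0
Collecting terms: 0.05833 × V_1 = 0.5  =>  V_1 = 8.571 V
The requested potential is V_1 = 8.571 V.

Final answer: V_1 = 8.571 V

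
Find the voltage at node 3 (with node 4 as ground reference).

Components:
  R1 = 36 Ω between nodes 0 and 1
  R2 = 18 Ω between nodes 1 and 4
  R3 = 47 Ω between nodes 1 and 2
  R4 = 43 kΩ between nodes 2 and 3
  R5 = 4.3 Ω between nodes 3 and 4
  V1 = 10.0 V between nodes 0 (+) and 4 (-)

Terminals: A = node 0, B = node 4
Nodal analysis, taking node 4 as the 0 V reference.
Source V1 fixes V_0 = 10 V.
KCL at each unknown node (sum of currents leaving = 0; resistances in Ω):
  Node 1: (V_1 - 10)/36 + (V_1 - 0)/18 + (V_1 - V_2)/47 = 0
  Node 2: (V_2 - V_1)/47 + (V_2 - V_3)/43000 = 0
  Node 3: (V_3 - V_2)/43000 + (V_3 - 0)/4.3 = 0
Collecting terms (coefficients in siemens):
  0.1046·V_1 - 0.02128·V_2 = 0.2778
  0.0213·V_2 - 0.02128·V_1 - 0.00002326·V_3 = 0
  0.2326·V_3 - 0.00002326·V_2 = 0
Solving these 3 simultaneous equations (Gaussian elimination) gives:
  V_1 = 3.332 V, V_2 = 3.329 V, V_3 = 0.0003328 V
The requested potential is V_3 = 0.0003328 V.

Final answer: V_3 = 0.0003328 V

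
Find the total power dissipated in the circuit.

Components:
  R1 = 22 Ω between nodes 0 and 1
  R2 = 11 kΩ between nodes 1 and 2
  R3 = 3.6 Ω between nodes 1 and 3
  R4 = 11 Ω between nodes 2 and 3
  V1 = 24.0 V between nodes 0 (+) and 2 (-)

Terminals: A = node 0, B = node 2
Nodal analysis, taking node 2 as the 0 V reference.
Source V1 fixes V_0 = 24 V.
KCL at each unknown node (sum of currents leaving = 0; resistances in Ω):
  Node 1: (V_1 - 24)/22 + (V_1 - 0)/11000 + (V_1 - V_3)/3.6 = 0
  Node 3: (V_3 - V_1)/3.6 + (V_3 - 0)/11 = 0
Collecting terms (coefficients in siemens):
  0.3233·V_1 - 0.2778·V_3 = 1.091
  0.3687·V_3 - 0.2778·V_1 = 0
Determinant D = (0.3233)(0.3687) - (-0.2778)(-0.2778) = 0.04204
V_1 = [(1.091)(0.3687) - (-0.2778)(0)]/D = 9.566 V
V_3 = [(0.3233)(0) - (1.091)(-0.2778)]/D = 7.207 V
Power in each resistor, P = (ΔV)²/R:
  P_R1 = (24 - 9.566)²/22 = 9.47 W
  P_R2 = (9.566 - 0)²/11000 = 0.008319 W
  P_R3 = (9.566 - 7.207)²/3.6 = 1.546 W
  P_R4 = (0 - 7.207)²/11 = 4.722 W
P_total = P_R1 + P_R2 + P_R3 + P_R4 = 15.75 W

Final answer: 15.75 W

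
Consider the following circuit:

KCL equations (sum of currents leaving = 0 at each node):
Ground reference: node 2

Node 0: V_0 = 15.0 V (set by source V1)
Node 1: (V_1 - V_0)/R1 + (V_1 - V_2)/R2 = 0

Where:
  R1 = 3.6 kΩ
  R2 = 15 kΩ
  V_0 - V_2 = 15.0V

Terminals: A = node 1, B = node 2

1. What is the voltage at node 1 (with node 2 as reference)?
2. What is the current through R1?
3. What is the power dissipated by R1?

Nodal analysis, taking node 2 as the 0 V reference.
Source V1 fixes V_0 = 15 V.
KCL at each unknown node (sum of currents leaving = 0; resistances in Ω):
  Node 1: (V_1 - 15)/3600 + (V_1 - 0)/15000 = 0
Collecting terms: 0.0003444 × V_1 = 0.004167  =>  V_1 = 12.1 V
Part 1:
  Read off the nodal solution: V_1 = 12.1 V
Part 2:
  I_R1 = (V_0 - V_1)/R1 = (15 - 12.1)/3600 = 0.0008065 A
  Magnitude: I_R1 = 0.0008065 A
Part 3:
  I_R1 = (V_0 - V_1)/R1 = (15 - 12.1)/3600 = 0.0008065 A
  P_R1 = I_R1² × R1 = (0.0008065)² × 3600 = 0.002341 W

Final answers:
1. V_1 = 12.1 V
2. I_R1 = 0.0008065 A
3. P_R1 = 0.002341 W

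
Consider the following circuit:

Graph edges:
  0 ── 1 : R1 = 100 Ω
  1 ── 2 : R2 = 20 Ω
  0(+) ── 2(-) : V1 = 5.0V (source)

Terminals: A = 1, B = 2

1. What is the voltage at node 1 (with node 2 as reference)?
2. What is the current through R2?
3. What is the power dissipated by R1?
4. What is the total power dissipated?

Nodal analysis, taking node 2 as the 0 V reference.
Source V1 fixes V_0 = 5 V.
KCL at each unknown node (sum of currents leaving = 0; resistances in Ω):
  Node 1: (V_1 - 5)/100 + (V_1 - 0)/20 = 0
Collecting terms: 0.06 × V_1 = 0.05  =>  V_1 = 0.8333 V
Part 1:
  Read off the nodal solution: V_1 = 0.8333 V
Part 2:
  I_R2 = (V_1 - V_2)/R2 = (0.8333 - 0)/20 = 0.04167 A
  Magnitude: I_R2 = 0.04167 A
Part 3:
  I_R1 = (V_0 - V_1)/R1 = (5 - 0.8333)/100 = 0.04167 A
  P_R1 = I_R1² × R1 = (0.04167)² × 100 = 0.1736 W
Part 4:
  Power in each resistor, P = (ΔV)²/R:
    P_R1 = (5 - 0.8333)²/100 = 0.1736 W
    P_R2 = (0.8333 - 0)²/20 = 0.03472 W
  P_total = P_R1 + P_R2 = 0.2083 W

Final answers:
1. V_1 = 0.8333 V
2. I_R2 = 0.04167 A
3. P_R1 = 0.1736 W
4. P_total = 0.2083 W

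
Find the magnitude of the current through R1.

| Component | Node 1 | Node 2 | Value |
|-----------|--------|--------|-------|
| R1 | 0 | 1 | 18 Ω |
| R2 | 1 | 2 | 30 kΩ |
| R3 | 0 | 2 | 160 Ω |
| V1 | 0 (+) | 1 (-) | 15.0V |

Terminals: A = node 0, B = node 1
Nodal analysis, taking node 1 as the 0 V reference.
Source V1 fixes V_0 = 15 V.
KCL at each unknown node (sum of currents leaving = 0; resistances in Ω):
  Node 2: (V_2 - 0)/30000 + (V_2 - 15)/160 = 0
Collecting terms: 0.006283 × V_2 = 0.09375  =>  V_2 = 14.92 V
I_R1 = (V_0 - V_1)/R1 = (15 - 0)/18 = 0.8333 A
|I_R1| = 0.8333 A

Final answer: |I_R1| = 0.8333 A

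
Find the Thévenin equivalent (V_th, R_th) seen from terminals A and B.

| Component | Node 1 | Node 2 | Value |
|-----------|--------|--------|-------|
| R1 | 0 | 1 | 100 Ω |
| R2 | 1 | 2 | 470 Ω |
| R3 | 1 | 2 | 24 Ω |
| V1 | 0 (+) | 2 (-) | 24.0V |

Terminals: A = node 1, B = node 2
Step 1 — V_th is the open-circuit voltage V_A - V_B (nothing connected across the terminals).
Nodal analysis, taking node 2 as the 0 V reference.
Source V1 fixes V_0 = 24 V.
KCL at each unknown node (sum of currents leaving = 0; resistances in Ω):
  Node 1: (V_1 - 24)/100 + (V_1 - 0)/470 + (V_1 - 0)/24 = 0
Collecting terms: 0.05379 × V_1 = 0.24  =>  V_1 = 4.461 V
V_th = V_1 - V_2 = 4.461 - 0 = 4.461 V
Step 2 — R_th: zero the source — replace V1 by a short circuit (node 2 merges into node 0) — and find the resistance seen between A (node 1) and B (node 0).
Reduce the network between node 1 (A) and node 0 (B) by series/parallel combination:
  Rp1 = R1 ‖ R2 ‖ R3 (parallel, all between nodes 0 and 1) = 1/(1/100 + 1/470 + 1/24) = 18.59 Ω
R_th = 18.59 Ω

Final answer: V_th = 4.461 V, R_th = 18.59 Ω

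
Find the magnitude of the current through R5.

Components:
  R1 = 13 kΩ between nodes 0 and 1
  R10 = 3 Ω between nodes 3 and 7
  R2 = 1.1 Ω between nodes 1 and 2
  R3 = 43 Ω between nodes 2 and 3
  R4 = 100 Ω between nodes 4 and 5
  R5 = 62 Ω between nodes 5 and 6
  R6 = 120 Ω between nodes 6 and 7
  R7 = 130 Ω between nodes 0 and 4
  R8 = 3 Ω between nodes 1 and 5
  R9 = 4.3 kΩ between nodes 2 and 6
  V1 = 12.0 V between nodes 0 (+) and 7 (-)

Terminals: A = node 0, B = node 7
Nodal analysis, taking node 7 as the 0 V reference.
Source V1 fixes V_0 = 12 V.
KCL at each unknown node (sum of currents leaving = 0; resistances in Ω):
  Node 1: (V_1 - 12)/13000 + (V_1 - V_2)/1.1 + (V_1 - V_5)/3 = 0
  Node 2: (V_2 - V_1)/1.1 + (V_2 - V_3)/43 + (V_2 - V_6)/4300 = 0
  Node 3: (V_3 - V_2)/43 + (V_3 - 0)/3 = 0
  Node 4: (V_4 - V_5)/100 + (V_4 - 12)/130 = 0
  Node 5: (V_5 - V_4)/100 + (V_5 - V_6)/62 + (V_5 - V_1)/3 = 0
  Node 6: (V_6 - V_5)/62 + (V_6 - 0)/120 + (V_6 - V_2)/4300 = 0
Collecting terms (coefficients in siemens):
  1.243·V_1 - 0.9091·V_2 - 0.3333·V_5 = 0.0009231
  0.9326·V_2 - 0.9091·V_1 - 0.02326·V_3 - 0.0002326·V_6 = 0
  0.3566·V_3 - 0.02326·V_2 = 0
  0.01769·V_4 - 0.01·V_5 = 0.09231
  0.3595·V_5 - 0.3333·V_1 - 0.01·V_4 - 0.01613·V_6 = 0
  0.02469·V_6 - 0.0002326·V_2 - 0.01613·V_5 = 0
Solving these 6 simultaneous equations (Gaussian elimination) gives:
  V_1 = 1.67 V, V_2 = 1.631 V, V_3 = 0.1064 V, V_4 = 6.221 V
  V_5 = 1.775 V, V_6 = 1.175 V
I_R5 = (V_5 - V_6)/R5 = (1.775 - 1.175)/62 = 0.009682 A
|I_R5| = 0.009682 A

Final answer: |I_R5| = 0.009682 A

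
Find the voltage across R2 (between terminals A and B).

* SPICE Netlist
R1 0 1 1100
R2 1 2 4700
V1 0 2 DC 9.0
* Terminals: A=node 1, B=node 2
R1 and R2 are in series across V1 (node 0 → node 1 → node 2), and the output A–B is taken across R2, so this is a voltage divider.
Series current: I = V1/(R1 + R2) = 9/(1100 + 4700) = 9/5800 = 0.001552 A
V_R2 = I × R2 = V1 × R2/(R1 + R2) = 9 × 4700/5800 = 7.293 V

Final answer: 7.293 V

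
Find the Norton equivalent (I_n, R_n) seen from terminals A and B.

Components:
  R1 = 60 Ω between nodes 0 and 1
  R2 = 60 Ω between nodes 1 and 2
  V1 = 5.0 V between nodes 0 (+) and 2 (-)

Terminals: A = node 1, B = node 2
Find the Thévenin equivalent first; then I_n = V_th/R_th and R_n = R_th.
Step 1 — V_th is the open-circuit voltage V_A - V_B (nothing connected across the terminals).
Nodal analysis, taking node 2 as the 0 V reference.
Source V1 fixes V_0 = 5 V.
KCL at each unknown node (sum of currents leaving = 0; resistances in Ω):
  Node 1: (V_1 - 5)/60 + (V_1 - 0)/60 = 0
Collecting terms: 0.03333 × V_1 = 0.08333  =>  V_1 = 2.5 V
V_th = V_1 - V_2 = 2.5 - 0 = 2.5 V
Step 2 — R_th: zero the source — replace V1 by a short circuit (node 2 merges into node 0) — and find the resistance seen between A (node 1) and B (node 0).
Reduce the network between node 1 (A) and node 0 (B) by series/parallel combination:
  Rp1 = R1 ‖ R2 (parallel, both between nodes 0 and 1) = 1/(1/60 + 1/60) = 30 Ω
R_th = 30 Ω
I_n = V_th/R_th = 2.5/30 = 0.08333 A, and R_n = R_th = 30 Ω

Final answer: I_n = 0.08333 A, R_n = 30 Ω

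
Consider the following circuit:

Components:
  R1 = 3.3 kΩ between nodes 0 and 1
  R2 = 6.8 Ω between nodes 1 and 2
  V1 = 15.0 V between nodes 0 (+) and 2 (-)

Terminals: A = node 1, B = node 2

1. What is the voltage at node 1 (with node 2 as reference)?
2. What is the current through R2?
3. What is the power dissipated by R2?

Nodal analysis, taking node 2 as the 0 V reference.
Source V1 fixes V_0 = 15 V.
KCL at each unknown node (sum of currents leaving = 0; resistances in Ω):
  Node 1: (V_1 - 15)/3300 + (V_1 - 0)/6.8 = 0
Collecting terms: 0.1474 × V_1 = 0.004545  =>  V_1 = 0.03085 V
Part 1:
  Read off the nodal solution: V_1 = 0.03085 V
Part 2:
  I_R2 = (V_1 - V_2)/R2 = (0.03085 - 0)/6.8 = 0.004536 A
  Magnitude: I_R2 = 0.004536 A
Part 3:
  I_R2 = (V_1 - V_2)/R2 = (0.03085 - 0)/6.8 = 0.004536 A
  P_R2 = I_R2² × R2 = (0.004536)² × 6.8 = 0.0001399 W

Final answers:
1. V_1 = 0.03085 V
2. I_R2 = 0.004536 A
3. P_R2 = 0.0001399 W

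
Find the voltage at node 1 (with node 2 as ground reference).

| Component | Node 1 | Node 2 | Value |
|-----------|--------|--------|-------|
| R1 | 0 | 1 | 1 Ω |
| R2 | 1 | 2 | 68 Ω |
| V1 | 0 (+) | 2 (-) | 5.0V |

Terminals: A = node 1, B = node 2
Nodal analysis, taking node 2 as the 0 V reference.
Source V1 fixes V_0 = 5 V.
KCL at each unknown node (sum of currents leaving = 0; resistances in Ω):
  Node 1: (V_1 - 5)/1 + (V_1 - 0)/68 = 0
Collecting terms: 1.015 × V_1 = 5  =>  V_1 = 4.928 V
The requested potential is V_1 = 4.928 V.

Final answer: V_1 = 4.928 V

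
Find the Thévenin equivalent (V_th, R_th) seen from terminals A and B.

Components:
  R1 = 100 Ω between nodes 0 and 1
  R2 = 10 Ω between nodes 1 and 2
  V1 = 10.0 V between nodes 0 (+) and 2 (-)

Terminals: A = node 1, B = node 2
Step 1 — V_th is the open-circuit voltage V_A - V_B (nothing connected across the terminals).
Nodal analysis, taking node 2 as the 0 V reference.
Source V1 fixes V_0 = 10 V.
KCL at each unknown node (sum of currents leaving = 0; resistances in Ω):
  Node 1: (V_1 - 10)/100 + (V_1 - 0)/10 = 0
Collecting terms: 0.11 × V_1 = 0.1  =>  V_1 = 0.9091 V
V_th = V_1 - V_2 = 0.9091 - 0 = 0.9091 V
Step 2 — R_th: zero the source — replace V1 by a short circuit (node 2 merges into node 0) — and find the resistance seen between A (node 1) and B (node 0).
Reduce the network between node 1 (A) and node 0 (B) by series/parallel combination:
  Rp1 = R1 ‖ R2 (parallel, both between nodes 0 and 1) = 1/(1/100 + 1/10) = 9.091 Ω
R_th = 9.091 Ω

Final answer: V_th = 0.9091 V, R_th = 9.091 Ω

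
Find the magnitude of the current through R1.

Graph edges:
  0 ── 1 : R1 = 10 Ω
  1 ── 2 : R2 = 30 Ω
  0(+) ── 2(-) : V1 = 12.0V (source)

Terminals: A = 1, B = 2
Nodal analysis, taking node 2 as the 0 V reference.
Source V1 fixes V_0 = 12 V.
KCL at each unknown node (sum of currents leaving = 0; resistances in Ω):
  Node 1: (V_1 - 12)/10 + (V_1 - 0)/30 = 0
Collecting terms: 0.1333 × V_1 = 1.2  =>  V_1 = 9 V
I_R1 = (V_0 - V_1)/R1 = (12 - 9)/10 = 0.3 A
|I_R1| = 0.3 A

Final answer: |I_R1| = 0.3 A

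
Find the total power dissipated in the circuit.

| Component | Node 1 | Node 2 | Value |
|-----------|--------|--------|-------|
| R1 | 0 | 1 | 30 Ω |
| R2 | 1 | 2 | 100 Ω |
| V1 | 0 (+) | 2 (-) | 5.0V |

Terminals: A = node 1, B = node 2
Nodal analysis, taking node 2 as the 0 V reference.
Source V1 fixes V_0 = 5 V.
KCL at each unknown node (sum of currents leaving = 0; resistances in Ω):
  Node 1: (V_1 - 5)/30 + (V_1 - 0)/100 = 0
Collecting terms: 0.04333 × V_1 = 0.1667  =>  V_1 = 3.846 V
Power in each resistor, P = (ΔV)²/R:
  P_R1 = (5 - 3.846)²/30 = 0.04438 W
  P_R2 = (3.846 - 0)²/100 = 0.1479 W
P_total = P_R1 + P_R2 = 0.1923 W

Final answer: 0.1923 W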